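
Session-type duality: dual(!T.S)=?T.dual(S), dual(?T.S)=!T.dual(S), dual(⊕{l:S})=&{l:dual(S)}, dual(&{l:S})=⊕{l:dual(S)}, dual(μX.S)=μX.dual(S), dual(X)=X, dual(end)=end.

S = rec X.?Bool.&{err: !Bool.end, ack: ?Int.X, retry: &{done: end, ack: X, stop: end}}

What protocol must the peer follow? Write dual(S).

rec X.!Bool.+{err: ?Bool.end, ack: !Int.X, retry: +{done: end, ack: X, stop: end}}

rec X → rec X  (rec unchanged)
  ?Bool → !Bool
    &{err,ack,retry} → +{err,ack,retry}  (offer→select)
      • err:
        !Bool → ?Bool
          end ↦ end
      • ack:
        ?Int → !Int
          X ↦ X
      • retry:
        &{done,ack,stop} → +{done,ack,stop}  (offer→select)
          • done:
            end ↦ end
          • ack:
            X ↦ X
          • stop:
            end ↦ end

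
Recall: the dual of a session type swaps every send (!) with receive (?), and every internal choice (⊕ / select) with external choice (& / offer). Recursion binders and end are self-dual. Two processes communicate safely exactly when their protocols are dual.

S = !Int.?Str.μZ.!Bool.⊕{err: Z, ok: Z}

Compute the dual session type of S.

?Int.!Str.μZ.?Bool.&{err: Z, ok: Z}

!Int = ?Int
  ?Str = !Str
    μZ = μZ  (rec unchanged)
      !Bool = ?Bool
        ⊕{err,ok} = &{err,ok}  (internal→external)
          [err]
            Z ↦ Z
          [ok]
            Z ↦ Z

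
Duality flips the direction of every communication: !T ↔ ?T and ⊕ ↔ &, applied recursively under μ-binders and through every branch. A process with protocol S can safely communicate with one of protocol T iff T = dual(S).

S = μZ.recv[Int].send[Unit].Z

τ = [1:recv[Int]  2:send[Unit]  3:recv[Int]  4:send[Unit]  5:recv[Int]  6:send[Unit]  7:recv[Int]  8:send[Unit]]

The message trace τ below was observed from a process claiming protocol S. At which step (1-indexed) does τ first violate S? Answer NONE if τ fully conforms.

step 1: recv[Int]  match  residual = send[Unit].μZ.…
step 2: send[Unit]  match  residual = μZ.…
step 3: recv[Int]  match  residual = send[Unit].μZ.…
step 4: send[Unit]  match  residual = μZ.…
step 5: recv[Int]  match  residual = send[Unit].μZ.…
step 6: send[Unit]  match  residual = μZ.…
step 7: recv[Int]  match  residual = send[Unit].μZ.…
step 8: send[Unit]  match  residual = μZ.…
trace exhausted — no violation

NONE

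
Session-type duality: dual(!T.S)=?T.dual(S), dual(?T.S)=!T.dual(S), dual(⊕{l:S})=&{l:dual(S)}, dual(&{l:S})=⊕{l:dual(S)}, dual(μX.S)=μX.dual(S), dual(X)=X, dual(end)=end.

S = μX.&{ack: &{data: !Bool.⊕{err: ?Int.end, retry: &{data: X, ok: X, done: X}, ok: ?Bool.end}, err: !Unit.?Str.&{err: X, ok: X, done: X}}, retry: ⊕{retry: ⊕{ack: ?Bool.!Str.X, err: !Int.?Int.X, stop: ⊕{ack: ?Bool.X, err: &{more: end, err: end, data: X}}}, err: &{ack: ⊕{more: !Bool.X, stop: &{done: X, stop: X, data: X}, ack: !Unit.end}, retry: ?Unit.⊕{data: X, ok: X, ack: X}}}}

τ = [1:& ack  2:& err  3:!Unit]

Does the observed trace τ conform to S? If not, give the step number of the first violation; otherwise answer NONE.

NONE

@1 & ack  match  cont: &{data: !Bool.⊕{err: ?Int.end, retry: &{data: μX.…, ok: μX.…, done: μX.…}, ok: ?Bool.end}, err: !Unit.?Str.&{err: μX.…, ok: μX.…, done: μX.…}}
@2 & err  match  cont: !Unit.?Str.&{err: μX.…, ok: μX.…, done: μX.…}
@3 !Unit  match  cont: ?Str.&{err: μX.…, ok: μX.…, done: μX.…}
all 3 steps conform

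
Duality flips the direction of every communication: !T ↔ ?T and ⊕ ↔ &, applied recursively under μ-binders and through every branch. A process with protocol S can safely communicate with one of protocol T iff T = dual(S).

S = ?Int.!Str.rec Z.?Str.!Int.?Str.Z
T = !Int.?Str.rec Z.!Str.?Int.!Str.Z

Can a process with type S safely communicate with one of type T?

?Int ‖ !Int  match
  !Str ‖ ?Str  match
    rec Z ‖ rec Z  match (rec unchanged)
      ?Str ‖ !Str  match
        !Int ‖ ?Int  match
          ?Str ‖ !Str  match
            Z ‖ Z  match

YES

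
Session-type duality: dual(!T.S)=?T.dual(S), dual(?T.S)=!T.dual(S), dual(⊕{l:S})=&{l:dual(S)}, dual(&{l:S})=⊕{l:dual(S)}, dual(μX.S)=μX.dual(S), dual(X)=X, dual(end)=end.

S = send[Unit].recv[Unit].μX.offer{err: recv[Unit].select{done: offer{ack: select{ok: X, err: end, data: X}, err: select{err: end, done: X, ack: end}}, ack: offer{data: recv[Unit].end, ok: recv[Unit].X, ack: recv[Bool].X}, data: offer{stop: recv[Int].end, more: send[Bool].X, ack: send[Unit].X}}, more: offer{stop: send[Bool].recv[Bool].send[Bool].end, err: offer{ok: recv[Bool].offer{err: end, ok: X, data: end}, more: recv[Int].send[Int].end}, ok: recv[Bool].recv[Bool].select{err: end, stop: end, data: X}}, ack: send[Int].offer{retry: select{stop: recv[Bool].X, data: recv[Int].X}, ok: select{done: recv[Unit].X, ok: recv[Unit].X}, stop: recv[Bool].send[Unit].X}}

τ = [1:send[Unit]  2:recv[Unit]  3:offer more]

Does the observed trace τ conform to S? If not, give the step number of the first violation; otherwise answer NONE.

NONE

step 1: send[Unit]  ✓  now at recv[Unit].μX.…
step 2: recv[Unit]  ✓  now at μX.…
step 3: offer more  ✓  now at offer{stop: send[Bool].recv[Bool].send[Bool].end, err: offer{ok: recv[Bool].offer{err: end, ok: μX.…, data: end}, more: recv[Int].send[Int].end}, ok: recv[Bool].recv[Bool].select{err: end, stop: end, data: μX.…}}
all 3 steps conform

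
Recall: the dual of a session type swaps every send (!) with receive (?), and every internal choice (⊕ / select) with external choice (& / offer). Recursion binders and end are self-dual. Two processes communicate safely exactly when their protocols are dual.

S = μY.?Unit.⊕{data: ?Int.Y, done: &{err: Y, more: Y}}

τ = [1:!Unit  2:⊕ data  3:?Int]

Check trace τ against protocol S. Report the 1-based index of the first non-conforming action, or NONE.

1

step 1: got !Unit, protocol expects ?Unit  ✗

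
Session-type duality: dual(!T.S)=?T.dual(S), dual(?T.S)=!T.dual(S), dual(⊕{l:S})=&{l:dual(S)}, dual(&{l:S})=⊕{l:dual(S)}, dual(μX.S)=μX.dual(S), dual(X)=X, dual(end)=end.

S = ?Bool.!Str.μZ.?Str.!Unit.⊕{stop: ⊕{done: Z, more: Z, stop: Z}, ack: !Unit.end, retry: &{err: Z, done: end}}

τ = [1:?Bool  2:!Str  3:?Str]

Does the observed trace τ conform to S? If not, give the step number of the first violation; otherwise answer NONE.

NONE

[1] ?Bool  ok  cont: !Str.μZ.…
[2] !Str  ok  cont: μZ.…
[3] ?Str  ok  cont: !Unit.⊕{stop: ⊕{done: μZ.…, more: μZ.…, stop: μZ.…}, ack: !Unit.end, retry: &{err: μZ.…, done: end}}
trace exhausted — no violation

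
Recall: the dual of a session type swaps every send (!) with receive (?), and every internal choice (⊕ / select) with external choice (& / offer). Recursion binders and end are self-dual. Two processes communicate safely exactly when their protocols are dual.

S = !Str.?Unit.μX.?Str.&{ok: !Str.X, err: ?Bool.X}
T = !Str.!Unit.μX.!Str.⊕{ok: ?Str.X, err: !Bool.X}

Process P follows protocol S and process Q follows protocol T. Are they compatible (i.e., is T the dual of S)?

!Str | !Str  ✗ same direction on both sides — not dual

NO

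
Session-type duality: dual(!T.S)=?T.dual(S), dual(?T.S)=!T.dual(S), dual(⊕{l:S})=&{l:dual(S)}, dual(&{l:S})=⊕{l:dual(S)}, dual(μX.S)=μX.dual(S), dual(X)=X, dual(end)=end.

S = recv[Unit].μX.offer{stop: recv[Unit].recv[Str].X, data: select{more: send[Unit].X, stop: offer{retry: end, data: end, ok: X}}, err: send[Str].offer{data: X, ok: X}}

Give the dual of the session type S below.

recv[Unit] → send[Unit]
  μX → μX  (binder kept)
    offer{stop,data,err} → select{stop,data,err}  (&→⊕)
      [stop]
        recv[Unit] → send[Unit]
          recv[Str] → send[Str]
            X ↦ X
      [data]
        select{more,stop} → offer{more,stop}  (⊕→&)
          [more]
            send[Unit] → recv[Unit]
              X ↦ X
          [stop]
            offer{retry,data,ok} → select{retry,data,ok}  (&→⊕)
              [retry]
                end ↦ end
              [data]
                end ↦ end
              [ok]
                X ↦ X
      [err]
        send[Str] → recv[Str]
          offer{data,ok} → select{data,ok}  (&→⊕)
            [data]
              X ↦ X
            [ok]
              X ↦ X

send[Unit].μX.select{stop: send[Unit].send[Str].X, data: offer{more: recv[Unit].X, stop: select{retry: end, data: end, ok: X}}, err: recv[Str].select{data: X, ok: X}}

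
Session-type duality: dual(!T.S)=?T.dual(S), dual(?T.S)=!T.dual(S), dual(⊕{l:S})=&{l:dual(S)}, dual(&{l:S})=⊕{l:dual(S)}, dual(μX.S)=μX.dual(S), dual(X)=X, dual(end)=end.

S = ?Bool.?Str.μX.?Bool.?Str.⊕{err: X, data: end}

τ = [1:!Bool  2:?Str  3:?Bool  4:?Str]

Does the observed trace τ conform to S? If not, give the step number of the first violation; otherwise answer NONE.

step 1: got !Bool, protocol expects ?Bool  ✗

1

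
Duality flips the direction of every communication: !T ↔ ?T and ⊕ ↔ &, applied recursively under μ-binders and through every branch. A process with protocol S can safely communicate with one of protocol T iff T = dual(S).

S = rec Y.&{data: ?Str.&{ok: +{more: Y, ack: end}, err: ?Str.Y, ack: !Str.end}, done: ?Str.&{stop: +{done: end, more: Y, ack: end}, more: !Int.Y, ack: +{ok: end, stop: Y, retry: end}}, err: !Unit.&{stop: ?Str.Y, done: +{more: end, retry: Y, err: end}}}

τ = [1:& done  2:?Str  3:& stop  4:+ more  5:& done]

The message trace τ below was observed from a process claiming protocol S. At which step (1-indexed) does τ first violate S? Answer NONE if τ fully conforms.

NONE

@1 & done  match  state: ?Str.&{stop: +{done: end, more: rec Y.…, ack: end}, more: !Int.rec Y.…, ack: +{ok: end, stop: rec Y.…, retry: end}}
@2 ?Str  match  state: &{stop: +{done: end, more: rec Y.…, ack: end}, more: !Int.rec Y.…, ack: +{ok: end, stop: rec Y.…, retry: end}}
@3 & stop  match  state: +{done: end, more: rec Y.…, ack: end}
@4 + more  match  state: rec Y.…
@5 & done  match  state: ?Str.&{stop: +{done: end, more: rec Y.…, ack: end}, more: !Int.rec Y.…, ack: +{ok: end, stop: rec Y.…, retry: end}}
all 5 steps conform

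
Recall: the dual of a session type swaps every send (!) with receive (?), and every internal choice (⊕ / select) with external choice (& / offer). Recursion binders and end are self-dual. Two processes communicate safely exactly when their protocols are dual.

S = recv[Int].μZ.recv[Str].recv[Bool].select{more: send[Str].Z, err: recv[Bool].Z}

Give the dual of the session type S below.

send[Int].μZ.send[Str].send[Bool].offer{more: recv[Str].Z, err: send[Bool].Z}

recv[Int] ↦ send[Int]
  μZ ↦ μZ  (binder kept)
    recv[Str] ↦ send[Str]
      recv[Bool] ↦ send[Bool]
        select{more,err} ↦ offer{more,err}  (select→offer)
          • more:
            send[Str] ↦ recv[Str]
              Z ↦ Z
          • err:
            recv[Bool] ↦ send[Bool]
              Z ↦ Z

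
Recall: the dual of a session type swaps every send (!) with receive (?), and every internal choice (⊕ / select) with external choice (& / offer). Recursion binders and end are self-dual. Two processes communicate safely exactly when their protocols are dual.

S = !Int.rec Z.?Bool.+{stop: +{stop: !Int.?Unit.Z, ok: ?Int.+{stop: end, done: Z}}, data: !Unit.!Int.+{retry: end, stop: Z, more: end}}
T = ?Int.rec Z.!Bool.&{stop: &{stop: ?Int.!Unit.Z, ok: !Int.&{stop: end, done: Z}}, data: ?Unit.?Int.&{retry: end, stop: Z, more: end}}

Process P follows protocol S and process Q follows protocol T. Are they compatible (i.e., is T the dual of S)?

YES

!Int vs ?Int  ok
  rec Z vs rec Z  ok (binder kept)
    ?Bool vs !Bool  ok
      +{stop,data} vs &{stop,data}  ok label sets agree
        [stop]
          +{stop,ok} vs &{stop,ok}  ok label sets agree
            [stop]
              !Int vs ?Int  ok
                ?Unit vs !Unit  ok
                  Z vs Z  ok
            [ok]
              ?Int vs !Int  ok
                +{stop,done} vs &{stop,done}  ok label sets agree
                  [stop]
                    end vs end  ok
                  [done]
                    Z vs Z  ok
        [data]
          !Unit vs ?Unit  ok
            !Int vs ?Int  ok
              +{retry,stop,more} vs &{retry,stop,more}  ok label sets agree
                [retry]
                  end vs end  ok
                [stop]
                  Z vs Z  ok
                [more]
                  end vs end  ok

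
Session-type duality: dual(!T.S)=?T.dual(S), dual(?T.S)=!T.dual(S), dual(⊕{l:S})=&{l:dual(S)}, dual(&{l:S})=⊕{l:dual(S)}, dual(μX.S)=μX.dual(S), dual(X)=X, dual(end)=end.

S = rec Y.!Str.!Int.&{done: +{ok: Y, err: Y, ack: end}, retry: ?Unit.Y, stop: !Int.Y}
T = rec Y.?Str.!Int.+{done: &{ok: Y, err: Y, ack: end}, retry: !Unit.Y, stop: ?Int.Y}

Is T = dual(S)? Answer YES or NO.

rec Y | rec Y  ✓ (μ self-dual)
  !Str | ?Str  ✓
    !Int | !Int  ✗ same direction on both sides — not dual

NO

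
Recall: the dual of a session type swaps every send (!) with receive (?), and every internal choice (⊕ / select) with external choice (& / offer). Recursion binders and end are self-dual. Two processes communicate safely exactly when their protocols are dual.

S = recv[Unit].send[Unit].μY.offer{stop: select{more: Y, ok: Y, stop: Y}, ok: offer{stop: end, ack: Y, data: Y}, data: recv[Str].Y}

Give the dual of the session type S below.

recv[Unit] = send[Unit]
  send[Unit] = recv[Unit]
    μY = μY  (rec unchanged)
      offer{stop,ok,data} = select{stop,ok,data}  (external→internal)
        • stop:
          select{more,ok,stop} = offer{more,ok,stop}  (select→offer)
            • more:
              Y self-dual
            • ok:
              Y self-dual
            • stop:
              Y self-dual
        • ok:
          offer{stop,ack,data} = select{stop,ack,data}  (external→internal)
            • stop:
              end self-dual
            • ack:
              Y self-dual
            • data:
              Y self-dual
        • data:
          recv[Str] = send[Str]
            Y self-dual

send[Unit].recv[Unit].μY.select{stop: offer{more: Y, ok: Y, stop: Y}, ok: select{stop: end, ack: Y, data: Y}, data: send[Str].Y}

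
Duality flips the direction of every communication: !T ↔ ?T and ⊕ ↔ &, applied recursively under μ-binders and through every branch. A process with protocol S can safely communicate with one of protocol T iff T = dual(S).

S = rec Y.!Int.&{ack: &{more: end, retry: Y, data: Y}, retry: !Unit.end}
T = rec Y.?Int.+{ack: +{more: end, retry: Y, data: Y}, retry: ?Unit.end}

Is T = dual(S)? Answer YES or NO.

rec Y ‖ rec Y  match (rec unchanged)
  !Int ‖ ?Int  match
    &{ack,retry} ‖ +{ack,retry}  match label sets agree
      case ack:
        &{more,retry,data} ‖ +{more,retry,data}  match label sets agree
          case more:
            end ‖ end  match
          case retry:
            Y ‖ Y  match
          case data:
            Y ‖ Y  match
      case retry:
        !Unit ‖ ?Unit  match
          end ‖ end  match

YES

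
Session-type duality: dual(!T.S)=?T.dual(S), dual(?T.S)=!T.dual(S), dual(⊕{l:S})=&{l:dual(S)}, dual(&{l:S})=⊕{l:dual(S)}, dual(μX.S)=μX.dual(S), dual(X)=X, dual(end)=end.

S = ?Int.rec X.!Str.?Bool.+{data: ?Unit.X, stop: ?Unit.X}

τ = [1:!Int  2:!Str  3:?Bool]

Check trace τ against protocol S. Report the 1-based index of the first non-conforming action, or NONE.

1

step 1: got !Int, protocol expects ?Int  ✗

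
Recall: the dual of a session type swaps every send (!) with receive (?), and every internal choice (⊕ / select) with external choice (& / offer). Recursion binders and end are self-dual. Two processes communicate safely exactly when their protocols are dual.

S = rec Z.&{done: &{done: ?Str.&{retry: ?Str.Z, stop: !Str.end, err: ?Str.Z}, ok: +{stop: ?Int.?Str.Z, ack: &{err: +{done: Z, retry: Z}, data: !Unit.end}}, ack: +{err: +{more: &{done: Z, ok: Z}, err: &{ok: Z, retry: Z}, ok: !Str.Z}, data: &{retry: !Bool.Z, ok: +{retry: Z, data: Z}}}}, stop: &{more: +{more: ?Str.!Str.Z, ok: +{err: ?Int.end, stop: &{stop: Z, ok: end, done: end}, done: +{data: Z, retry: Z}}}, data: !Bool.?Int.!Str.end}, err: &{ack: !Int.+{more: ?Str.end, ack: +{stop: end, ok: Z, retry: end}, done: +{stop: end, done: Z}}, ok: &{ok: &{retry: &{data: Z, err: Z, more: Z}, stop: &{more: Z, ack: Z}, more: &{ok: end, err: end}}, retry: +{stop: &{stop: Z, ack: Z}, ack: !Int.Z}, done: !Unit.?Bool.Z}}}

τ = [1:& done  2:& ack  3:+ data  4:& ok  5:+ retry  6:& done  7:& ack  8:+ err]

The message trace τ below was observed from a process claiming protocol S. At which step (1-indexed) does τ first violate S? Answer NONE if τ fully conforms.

NONE

@1 & done  ok  cont: &{done: ?Str.&{retry: ?Str.rec Z.…, stop: !Str.end, err: ?Str.rec Z.…}, ok: +{stop: ?Int.?Str.rec Z.…, ack: &{err: +{done: rec Z.…, retry: rec Z.…}, data: !Unit.end}}, ack: +{err: +{more: &{done: rec Z.…, ok: rec Z.…}, err: &{ok: rec Z.…, retry: rec Z.…}, ok: !Str.rec Z.…}, data: &{retry: !Bool.rec Z.…, ok: +{retry: rec Z.…, data: rec Z.…}}}}
@2 & ack  ok  cont: +{err: +{more: &{done: rec Z.…, ok: rec Z.…}, err: &{ok: rec Z.…, retry: rec Z.…}, ok: !Str.rec Z.…}, data: &{retry: !Bool.rec Z.…, ok: +{retry: rec Z.…, data: rec Z.…}}}
@3 + data  ok  cont: &{retry: !Bool.rec Z.…, ok: +{retry: rec Z.…, data: rec Z.…}}
@4 & ok  ok  cont: +{retry: rec Z.…, data: rec Z.…}
@5 + retry  ok  cont: rec Z.…
@6 & done  ok  cont: &{done: ?Str.&{retry: ?Str.rec Z.…, stop: !Str.end, err: ?Str.rec Z.…}, ok: +{stop: ?Int.?Str.rec Z.…, ack: &{err: +{done: rec Z.…, retry: rec Z.…}, data: !Unit.end}}, ack: +{err: +{more: &{done: rec Z.…, ok: rec Z.…}, err: &{ok: rec Z.…, retry: rec Z.…}, ok: !Str.rec Z.…}, data: &{retry: !Bool.rec Z.…, ok: +{retry: rec Z.…, data: rec Z.…}}}}
@7 & ack  ok  cont: +{err: +{more: &{done: rec Z.…, ok: rec Z.…}, err: &{ok: rec Z.…, retry: rec Z.…}, ok: !Str.rec Z.…}, data: &{retry: !Bool.rec Z.…, ok: +{retry: rec Z.…, data: rec Z.…}}}
@8 + err  ok  cont: +{more: &{done: rec Z.…, ok: rec Z.…}, err: &{ok: rec Z.…, retry: rec Z.…}, ok: !Str.rec Z.…}
τ conforms to S (length 8)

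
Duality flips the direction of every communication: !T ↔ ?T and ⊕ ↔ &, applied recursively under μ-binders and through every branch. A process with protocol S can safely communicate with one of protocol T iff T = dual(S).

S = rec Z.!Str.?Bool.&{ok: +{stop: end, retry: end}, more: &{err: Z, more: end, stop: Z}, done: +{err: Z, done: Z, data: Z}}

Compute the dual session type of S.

rec Z.?Str.!Bool.+{ok: &{stop: end, retry: end}, more: +{err: Z, more: end, stop: Z}, done: &{err: Z, done: Z, data: Z}}

rec Z = rec Z  (rec unchanged)
  !Str = ?Str
    ?Bool = !Bool
      &{ok,more,done} = +{ok,more,done}  (offer→select)
        • ok:
          +{stop,retry} = &{stop,retry}  (select→offer)
            • stop:
              end ↦ end
            • retry:
              end ↦ end
        • more:
          &{err,more,stop} = +{err,more,stop}  (offer→select)
            • err:
              Z ↦ Z
            • more:
              end ↦ end
            • stop:
              Z ↦ Z
        • done:
          +{err,done,data} = &{err,done,data}  (select→offer)
            • err:
              Z ↦ Z
            • done:
              Z ↦ Z
            • data:
              Z ↦ Z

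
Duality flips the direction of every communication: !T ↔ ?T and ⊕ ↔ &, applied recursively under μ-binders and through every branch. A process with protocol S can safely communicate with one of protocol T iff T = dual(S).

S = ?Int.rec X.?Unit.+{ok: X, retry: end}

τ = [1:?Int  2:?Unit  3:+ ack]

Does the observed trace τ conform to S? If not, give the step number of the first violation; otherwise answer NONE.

@1 ?Int  ✓  state: rec X.…
@2 ?Unit  ✓  state: +{ok: rec X.…, retry: end}
@3 got + ack, protocol expects + ok or + retry  ✗

3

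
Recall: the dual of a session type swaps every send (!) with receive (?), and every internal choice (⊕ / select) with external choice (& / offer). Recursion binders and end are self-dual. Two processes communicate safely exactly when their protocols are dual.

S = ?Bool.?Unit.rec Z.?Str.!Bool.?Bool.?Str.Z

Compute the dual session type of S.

!Bool.!Unit.rec Z.!Str.?Bool.!Bool.!Str.Z

?Bool → !Bool
  ?Unit → !Unit
    rec Z → rec Z  (μ self-dual)
      ?Str → !Str
        !Bool → ?Bool
          ?Bool → !Bool
            ?Str → !Str
              Z self-dual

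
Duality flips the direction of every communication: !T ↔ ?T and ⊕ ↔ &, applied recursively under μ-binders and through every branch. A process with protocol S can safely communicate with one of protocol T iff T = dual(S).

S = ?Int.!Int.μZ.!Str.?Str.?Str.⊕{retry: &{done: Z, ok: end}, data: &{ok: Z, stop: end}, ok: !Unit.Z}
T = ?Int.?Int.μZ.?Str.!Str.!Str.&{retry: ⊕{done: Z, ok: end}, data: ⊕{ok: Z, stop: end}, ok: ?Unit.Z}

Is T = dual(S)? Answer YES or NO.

?Int ‖ ?Int  ✗ same direction on both sides — not dual

NO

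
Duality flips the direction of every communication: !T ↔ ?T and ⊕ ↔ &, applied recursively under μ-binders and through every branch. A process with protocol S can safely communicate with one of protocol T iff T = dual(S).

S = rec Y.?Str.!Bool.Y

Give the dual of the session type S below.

rec Y.!Str.?Bool.Y

rec Y = rec Y  (rec unchanged)
  ?Str = !Str
    !Bool = ?Bool
      Y self-dual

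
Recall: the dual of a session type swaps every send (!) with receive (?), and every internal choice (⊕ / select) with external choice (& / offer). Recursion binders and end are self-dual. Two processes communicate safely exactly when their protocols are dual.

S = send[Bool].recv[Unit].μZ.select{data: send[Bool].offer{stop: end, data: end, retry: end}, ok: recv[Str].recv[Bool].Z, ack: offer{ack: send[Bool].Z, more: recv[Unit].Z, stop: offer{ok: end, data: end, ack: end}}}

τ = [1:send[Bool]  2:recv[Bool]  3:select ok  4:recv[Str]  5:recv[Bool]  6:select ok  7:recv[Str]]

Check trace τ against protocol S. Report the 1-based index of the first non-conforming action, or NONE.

@1 send[Bool]  ok  now at recv[Unit].μZ.…
@2 got recv[Bool], protocol expects recv[Unit]  ✗

2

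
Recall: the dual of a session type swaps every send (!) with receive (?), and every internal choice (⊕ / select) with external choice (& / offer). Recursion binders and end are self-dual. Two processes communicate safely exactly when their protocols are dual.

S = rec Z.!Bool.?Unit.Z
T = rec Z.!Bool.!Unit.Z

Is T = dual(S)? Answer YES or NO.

rec Z | rec Z  ✓ (μ self-dual)
  !Bool | !Bool  ✗ same direction on both sides — not dual

NO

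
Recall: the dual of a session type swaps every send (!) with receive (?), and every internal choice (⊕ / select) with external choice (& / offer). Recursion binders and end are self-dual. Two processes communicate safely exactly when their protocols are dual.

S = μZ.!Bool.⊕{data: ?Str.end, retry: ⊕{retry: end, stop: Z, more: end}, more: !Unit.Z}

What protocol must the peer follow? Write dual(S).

μZ.?Bool.&{data: !Str.end, retry: &{retry: end, stop: Z, more: end}, more: ?Unit.Z}

μZ = μZ  (binder kept)
  !Bool = ?Bool
    ⊕{data,retry,more} = &{data,retry,more}  (select→offer)
      [data]
        ?Str = !Str
          end self-dual
      [retry]
        ⊕{retry,stop,more} = &{retry,stop,more}  (select→offer)
          [retry]
            end self-dual
          [stop]
            Z self-dual
          [more]
            end self-dual
      [more]
        !Unit = ?Unit
          Z self-dual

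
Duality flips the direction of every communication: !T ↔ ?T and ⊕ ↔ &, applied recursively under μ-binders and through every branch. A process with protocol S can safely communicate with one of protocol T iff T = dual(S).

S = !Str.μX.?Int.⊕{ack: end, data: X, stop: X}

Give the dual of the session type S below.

!Str = ?Str
  μX = μX  (rec unchanged)
    ?Int = !Int
      ⊕{ack,data,stop} = &{ack,data,stop}  (internal→external)
        • ack:
          end ↦ end
        • data:
          X ↦ X
        • stop:
          X ↦ X

?Str.μX.!Int.&{ack: end, data: X, stop: X}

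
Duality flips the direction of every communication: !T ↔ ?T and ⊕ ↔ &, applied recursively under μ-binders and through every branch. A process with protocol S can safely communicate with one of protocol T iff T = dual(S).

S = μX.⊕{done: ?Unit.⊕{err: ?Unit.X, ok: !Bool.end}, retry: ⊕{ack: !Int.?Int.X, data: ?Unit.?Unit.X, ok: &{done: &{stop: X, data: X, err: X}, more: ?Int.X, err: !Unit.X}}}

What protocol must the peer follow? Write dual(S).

μX.&{done: !Unit.&{err: !Unit.X, ok: ?Bool.end}, retry: &{ack: ?Int.!Int.X, data: !Unit.!Unit.X, ok: ⊕{done: ⊕{stop: X, data: X, err: X}, more: !Int.X, err: ?Unit.X}}}

μX → μX  (μ self-dual)
  ⊕{done,retry} → &{done,retry}  (⊕→&)
    • done:
      ?Unit → !Unit
        ⊕{err,ok} → &{err,ok}  (⊕→&)
          • err:
            ?Unit → !Unit
              X self-dual
          • ok:
            !Bool → ?Bool
              end self-dual
    • retry:
      ⊕{ack,data,ok} → &{ack,data,ok}  (⊕→&)
        • ack:
          !Int → ?Int
            ?Int → !Int
              X self-dual
        • data:
          ?Unit → !Unit
            ?Unit → !Unit
              X self-dual
        • ok:
          &{done,more,err} → ⊕{done,more,err}  (offer→select)
            • done:
              &{stop,data,err} → ⊕{stop,data,err}  (offer→select)
                • stop:
                  X self-dual
                • data:
                  X self-dual
                • err:
                  X self-dual
            • more:
              ?Int → !Int
                X self-dual
            • err:
              !Unit → ?Unit
                X self-dual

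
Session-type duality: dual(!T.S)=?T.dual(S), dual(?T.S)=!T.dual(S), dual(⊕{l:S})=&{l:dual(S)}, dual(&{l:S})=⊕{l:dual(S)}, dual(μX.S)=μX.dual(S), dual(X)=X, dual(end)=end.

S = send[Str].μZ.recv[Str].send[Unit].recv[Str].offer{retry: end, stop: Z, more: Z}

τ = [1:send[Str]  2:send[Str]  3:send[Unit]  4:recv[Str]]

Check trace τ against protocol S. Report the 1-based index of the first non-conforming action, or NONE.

step 1: send[Str]  match  now at μZ.…
step 2: got send[Str], protocol expects recv[Str]  ✗

2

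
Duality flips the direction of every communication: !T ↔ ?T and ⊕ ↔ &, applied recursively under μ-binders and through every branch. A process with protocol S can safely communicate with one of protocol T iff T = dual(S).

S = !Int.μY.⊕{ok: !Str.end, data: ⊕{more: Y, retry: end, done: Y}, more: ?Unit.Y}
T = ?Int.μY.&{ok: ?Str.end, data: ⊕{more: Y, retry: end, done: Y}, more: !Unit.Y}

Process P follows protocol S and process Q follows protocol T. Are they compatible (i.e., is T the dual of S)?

!Int | ?Int  match
  μY | μY  match (μ self-dual)
    ⊕{ok,data,more} | &{ok,data,more}  match label sets agree
      [ok]
        !Str | ?Str  match
          end | end  match
      [data]
        ⊕{more,retry,done} | ⊕{more,retry,done}  ✗ choice polarity not flipped — not dual

NO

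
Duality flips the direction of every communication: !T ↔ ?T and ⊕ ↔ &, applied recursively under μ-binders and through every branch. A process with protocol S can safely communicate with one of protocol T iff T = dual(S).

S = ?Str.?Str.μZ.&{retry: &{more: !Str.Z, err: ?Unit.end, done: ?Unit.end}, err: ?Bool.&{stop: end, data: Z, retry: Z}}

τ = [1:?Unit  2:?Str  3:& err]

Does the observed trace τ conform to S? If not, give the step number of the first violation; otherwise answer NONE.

[1] got ?Unit, protocol expects ?Str  ✗

1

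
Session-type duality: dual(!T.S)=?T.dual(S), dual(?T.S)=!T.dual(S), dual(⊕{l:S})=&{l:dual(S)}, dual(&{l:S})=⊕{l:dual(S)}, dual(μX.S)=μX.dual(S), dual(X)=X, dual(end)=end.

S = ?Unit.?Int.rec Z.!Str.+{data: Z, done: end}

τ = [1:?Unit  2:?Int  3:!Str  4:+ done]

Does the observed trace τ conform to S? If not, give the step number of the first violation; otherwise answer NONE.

step 1: ?Unit  match  state: ?Int.rec Z.…
step 2: ?Int  match  state: rec Z.…
step 3: !Str  match  state: +{data: rec Z.…, done: end}
step 4: + done  match  state: end
all 4 steps conform

NONE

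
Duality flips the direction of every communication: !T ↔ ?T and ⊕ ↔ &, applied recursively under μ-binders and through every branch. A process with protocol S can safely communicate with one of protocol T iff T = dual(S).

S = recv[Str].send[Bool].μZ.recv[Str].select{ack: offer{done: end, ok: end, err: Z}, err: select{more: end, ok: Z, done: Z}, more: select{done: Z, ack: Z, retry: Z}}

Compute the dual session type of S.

send[Str].recv[Bool].μZ.send[Str].offer{ack: select{done: end, ok: end, err: Z}, err: offer{more: end, ok: Z, done: Z}, more: offer{done: Z, ack: Z, retry: Z}}

recv[Str] = send[Str]
  send[Bool] = recv[Bool]
    μZ = μZ  (rec unchanged)
      recv[Str] = send[Str]
        select{ack,err,more} = offer{ack,err,more}  (⊕→&)
          • ack:
            offer{done,ok,err} = select{done,ok,err}  (&→⊕)
              • done:
                end self-dual
              • ok:
                end self-dual
              • err:
                Z self-dual
          • err:
            select{more,ok,done} = offer{more,ok,done}  (⊕→&)
              • more:
                end self-dual
              • ok:
                Z self-dual
              • done:
                Z self-dual
          • more:
            select{done,ack,retry} = offer{done,ack,retry}  (⊕→&)
              • done:
                Z self-dual
              • ack:
                Z self-dual
              • retry:
                Z self-dual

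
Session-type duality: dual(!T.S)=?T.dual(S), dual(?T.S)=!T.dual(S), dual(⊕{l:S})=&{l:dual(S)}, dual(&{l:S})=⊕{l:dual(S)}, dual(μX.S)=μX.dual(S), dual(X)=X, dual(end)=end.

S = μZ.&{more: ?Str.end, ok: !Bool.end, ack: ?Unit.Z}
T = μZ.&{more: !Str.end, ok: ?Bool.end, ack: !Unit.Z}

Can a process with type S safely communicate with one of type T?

μZ ‖ μZ  ✓ (μ self-dual)
  &{more,ok,ack} ‖ &{more,ok,ack}  ✗ choice polarity not flipped — not dual

NO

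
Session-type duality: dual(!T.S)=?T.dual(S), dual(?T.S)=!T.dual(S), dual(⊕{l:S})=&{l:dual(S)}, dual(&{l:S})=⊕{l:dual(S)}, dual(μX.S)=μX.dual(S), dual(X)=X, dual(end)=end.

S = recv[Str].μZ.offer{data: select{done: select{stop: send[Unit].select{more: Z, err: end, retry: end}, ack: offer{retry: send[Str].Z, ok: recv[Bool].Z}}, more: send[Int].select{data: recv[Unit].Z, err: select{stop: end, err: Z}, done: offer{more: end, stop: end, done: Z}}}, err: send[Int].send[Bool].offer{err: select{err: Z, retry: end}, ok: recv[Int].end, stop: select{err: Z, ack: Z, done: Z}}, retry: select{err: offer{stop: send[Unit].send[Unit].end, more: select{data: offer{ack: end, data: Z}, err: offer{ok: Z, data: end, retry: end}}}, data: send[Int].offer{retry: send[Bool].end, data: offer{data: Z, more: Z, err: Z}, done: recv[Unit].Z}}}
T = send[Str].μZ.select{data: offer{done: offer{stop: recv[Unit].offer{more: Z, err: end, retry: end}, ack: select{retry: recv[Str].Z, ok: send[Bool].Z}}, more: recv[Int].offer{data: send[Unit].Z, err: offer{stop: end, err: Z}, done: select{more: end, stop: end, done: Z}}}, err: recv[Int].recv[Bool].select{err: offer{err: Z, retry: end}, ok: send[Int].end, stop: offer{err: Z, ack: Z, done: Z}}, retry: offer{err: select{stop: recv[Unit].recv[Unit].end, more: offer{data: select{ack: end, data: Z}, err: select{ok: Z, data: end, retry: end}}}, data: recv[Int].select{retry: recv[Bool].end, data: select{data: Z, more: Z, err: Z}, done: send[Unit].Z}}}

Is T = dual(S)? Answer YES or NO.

recv[Str] vs send[Str]  ✓
  μZ vs μZ  ✓ (μ self-dual)
    offer{data,err,retry} vs select{data,err,retry}  ✓ same labels
      • data:
        select{done,more} vs offer{done,more}  ✓ same labels
          • done:
            select{stop,ack} vs offer{stop,ack}  ✓ same labels
              • stop:
                send[Unit] vs recv[Unit]  ✓
                  select{more,err,retry} vs offer{more,err,retry}  ✓ same labels
                    • more:
                      Z vs Z  ✓
                    • err:
                      end vs end  ✓
                    • retry:
                      end vs end  ✓
              • ack:
                offer{retry,ok} vs select{retry,ok}  ✓ same labels
                  • retry:
                    send[Str] vs recv[Str]  ✓
                      Z vs Z  ✓
                  • ok:
                    recv[Bool] vs send[Bool]  ✓
                      Z vs Z  ✓
          • more:
            send[Int] vs recv[Int]  ✓
              select{data,err,done} vs offer{data,err,done}  ✓ same labels
                • data:
                  recv[Unit] vs send[Unit]  ✓
                    Z vs Z  ✓
                • err:
                  select{stop,err} vs offer{stop,err}  ✓ same labels
                    • stop:
                      end vs end  ✓
                    • err:
                      Z vs Z  ✓
                • done:
                  offer{more,stop,done} vs select{more,stop,done}  ✓ same labels
                    • more:
                      end vs end  ✓
                    • stop:
                      end vs end  ✓
                    • done:
                      Z vs Z  ✓
      • err:
        send[Int] vs recv[Int]  ✓
          send[Bool] vs recv[Bool]  ✓
            offer{err,ok,stop} vs select{err,ok,stop}  ✓ same labels
              • err:
                select{err,retry} vs offer{err,retry}  ✓ same labels
                  • err:
                    Z vs Z  ✓
                  • retry:
                    end vs end  ✓
              • ok:
                recv[Int] vs send[Int]  ✓
                  end vs end  ✓
              • stop:
                select{err,ack,done} vs offer{err,ack,done}  ✓ same labels
                  • err:
                    Z vs Z  ✓
                  • ack:
                    Z vs Z  ✓
                  • done:
                    Z vs Z  ✓
      • retry:
        select{err,data} vs offer{err,data}  ✓ same labels
          • err:
            offer{stop,more} vs select{stop,more}  ✓ same labels
              • stop:
                send[Unit] vs recv[Unit]  ✓
                  send[Unit] vs recv[Unit]  ✓
                    end vs end  ✓
              • more:
                select{data,err} vs offer{data,err}  ✓ same labels
                  • data:
                    offer{ack,data} vs select{ack,data}  ✓ same labels
                      • ack:
                        end vs end  ✓
                      • data:
                        Z vs Z  ✓
                  • err:
                    offer{ok,data,retry} vs select{ok,data,retry}  ✓ same labels
                      • ok:
                        Z vs Z  ✓
                      • data:
                        end vs end  ✓
                      • retry:
                        end vs end  ✓
          • data:
            send[Int] vs recv[Int]  ✓
              offer{retry,data,done} vs select{retry,data,done}  ✓ same labels
                • retry:
                  send[Bool] vs recv[Bool]  ✓
                    end vs end  ✓
                • data:
                  offer{data,more,err} vs select{data,more,err}  ✓ same labels
                    • data:
                      Z vs Z  ✓
                    • more:
                      Z vs Z  ✓
                    • err:
                      Z vs Z  ✓
                • done:
                  recv[Unit] vs send[Unit]  ✓
                    Z vs Z  ✓

YES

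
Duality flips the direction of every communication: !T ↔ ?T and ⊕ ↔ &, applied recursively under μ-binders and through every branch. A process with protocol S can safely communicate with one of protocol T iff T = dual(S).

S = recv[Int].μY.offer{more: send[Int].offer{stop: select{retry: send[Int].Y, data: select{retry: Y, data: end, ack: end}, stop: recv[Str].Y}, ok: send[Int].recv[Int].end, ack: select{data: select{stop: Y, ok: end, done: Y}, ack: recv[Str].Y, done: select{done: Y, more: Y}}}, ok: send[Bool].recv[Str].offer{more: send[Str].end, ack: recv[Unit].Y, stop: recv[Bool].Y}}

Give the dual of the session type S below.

send[Int].μY.select{more: recv[Int].select{stop: offer{retry: recv[Int].Y, data: offer{retry: Y, data: end, ack: end}, stop: send[Str].Y}, ok: recv[Int].send[Int].end, ack: offer{data: offer{stop: Y, ok: end, done: Y}, ack: send[Str].Y, done: offer{done: Y, more: Y}}}, ok: recv[Bool].send[Str].select{more: recv[Str].end, ack: send[Unit].Y, stop: send[Bool].Y}}

recv[Int] → send[Int]
  μY → μY  (rec unchanged)
    offer{more,ok} → select{more,ok}  (offer→select)
      • more:
        send[Int] → recv[Int]
          offer{stop,ok,ack} → select{stop,ok,ack}  (offer→select)
            • stop:
              select{retry,data,stop} → offer{retry,data,stop}  (internal→external)
                • retry:
                  send[Int] → recv[Int]
                    Y ↦ Y
                • data:
                  select{retry,data,ack} → offer{retry,data,ack}  (internal→external)
                    • retry:
                      Y ↦ Y
                    • data:
                      end ↦ end
                    • ack:
                      end ↦ end
                • stop:
                  recv[Str] → send[Str]
                    Y ↦ Y
            • ok:
              send[Int] → recv[Int]
                recv[Int] → send[Int]
                  end ↦ end
            • ack:
              select{data,ack,done} → offer{data,ack,done}  (internal→external)
                • data:
                  select{stop,ok,done} → offer{stop,ok,done}  (internal→external)
                    • stop:
                      Y ↦ Y
                    • ok:
                      end ↦ end
                    • done:
                      Y ↦ Y
                • ack:
                  recv[Str] → send[Str]
                    Y ↦ Y
                • done:
                  select{done,more} → offer{done,more}  (internal→external)
                    • done:
                      Y ↦ Y
                    • more:
                      Y ↦ Y
      • ok:
        send[Bool] → recv[Bool]
          recv[Str] → send[Str]
            offer{more,ack,stop} → select{more,ack,stop}  (offer→select)
              • more:
                send[Str] → recv[Str]
                  end ↦ end
              • ack:
                recv[Unit] → send[Unit]
                  Y ↦ Y
              • stop:
                recv[Bool] → send[Bool]
                  Y ↦ Y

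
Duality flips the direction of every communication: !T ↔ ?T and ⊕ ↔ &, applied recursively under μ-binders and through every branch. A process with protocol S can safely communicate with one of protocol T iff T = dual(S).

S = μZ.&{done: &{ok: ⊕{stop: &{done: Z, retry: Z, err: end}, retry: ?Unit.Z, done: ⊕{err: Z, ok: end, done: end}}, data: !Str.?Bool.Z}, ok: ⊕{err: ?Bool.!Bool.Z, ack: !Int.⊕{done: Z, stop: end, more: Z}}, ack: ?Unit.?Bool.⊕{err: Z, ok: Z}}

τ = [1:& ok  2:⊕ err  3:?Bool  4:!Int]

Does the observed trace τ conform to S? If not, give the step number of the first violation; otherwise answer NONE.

4

step 1: & ok  match  cont: ⊕{err: ?Bool.!Bool.μZ.…, ack: !Int.⊕{done: μZ.…, stop: end, more: μZ.…}}
step 2: ⊕ err  match  cont: ?Bool.!Bool.μZ.…
step 3: ?Bool  match  cont: !Bool.μZ.…
step 4: got !Int, protocol expects !Bool  ✗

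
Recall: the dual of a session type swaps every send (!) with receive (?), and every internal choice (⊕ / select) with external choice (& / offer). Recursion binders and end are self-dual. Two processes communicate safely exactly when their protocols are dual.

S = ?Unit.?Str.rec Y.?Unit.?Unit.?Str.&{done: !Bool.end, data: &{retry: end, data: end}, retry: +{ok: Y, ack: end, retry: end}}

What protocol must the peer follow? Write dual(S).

!Unit.!Str.rec Y.!Unit.!Unit.!Str.+{done: ?Bool.end, data: +{retry: end, data: end}, retry: &{ok: Y, ack: end, retry: end}}

?Unit = !Unit
  ?Str = !Str
    rec Y = rec Y  (binder kept)
      ?Unit = !Unit
        ?Unit = !Unit
          ?Str = !Str
            &{done,data,retry} = +{done,data,retry}  (external→internal)
              case done:
                !Bool = ?Bool
                  end ↦ end
              case data:
                &{retry,data} = +{retry,data}  (external→internal)
                  case retry:
                    end ↦ end
                  case data:
                    end ↦ end
              case retry:
                +{ok,ack,retry} = &{ok,ack,retry}  (internal→external)
                  case ok:
                    Y ↦ Y
                  case ack:
                    end ↦ end
                  case retry:
                    end ↦ end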